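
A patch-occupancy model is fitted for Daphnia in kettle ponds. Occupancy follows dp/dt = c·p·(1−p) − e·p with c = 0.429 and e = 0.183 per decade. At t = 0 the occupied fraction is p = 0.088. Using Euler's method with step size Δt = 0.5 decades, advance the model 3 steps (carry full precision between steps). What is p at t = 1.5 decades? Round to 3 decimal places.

0.118

Update rule: p ← p + [c·p·(1−p) − e·p]·Δt with Δt = 0.5.
t = 0.5: p = 0.08800 + (+0.00916) = 0.09716
t = 1: p = 0.09716 + (+0.00993) = 0.10709
t = 1.5: p = 0.10709 + (+0.01071) = 0.11780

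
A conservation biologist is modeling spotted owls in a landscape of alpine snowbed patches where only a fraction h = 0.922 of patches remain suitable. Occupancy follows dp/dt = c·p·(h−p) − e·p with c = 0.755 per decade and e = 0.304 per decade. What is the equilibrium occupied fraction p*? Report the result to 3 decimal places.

0.519

Setting dp/dt = 0 and dividing by p* gives c·(h−p*) = e.
So p* = h − e/c = 0.922 − 0.304/0.755 = 0.922 − 0.4026 = 0.5194.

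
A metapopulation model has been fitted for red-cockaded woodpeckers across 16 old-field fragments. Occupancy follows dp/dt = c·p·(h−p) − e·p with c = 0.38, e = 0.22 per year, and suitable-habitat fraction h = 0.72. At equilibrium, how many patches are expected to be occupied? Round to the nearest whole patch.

p* = h − e/c = 0.72 − 0.5789 = 0.1411.
Expected occupied patches = N × p* = 16 × 0.1411 = 2.26 ≈ 2.

2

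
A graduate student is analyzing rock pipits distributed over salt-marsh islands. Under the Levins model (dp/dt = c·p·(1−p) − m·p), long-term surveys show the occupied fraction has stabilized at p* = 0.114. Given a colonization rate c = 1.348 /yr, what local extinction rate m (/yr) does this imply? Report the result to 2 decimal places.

At equilibrium c(1−p*) = m.
m = 1.348 × (1 − 0.114) = 1.348 × 0.8860 = 1.1943.

1.19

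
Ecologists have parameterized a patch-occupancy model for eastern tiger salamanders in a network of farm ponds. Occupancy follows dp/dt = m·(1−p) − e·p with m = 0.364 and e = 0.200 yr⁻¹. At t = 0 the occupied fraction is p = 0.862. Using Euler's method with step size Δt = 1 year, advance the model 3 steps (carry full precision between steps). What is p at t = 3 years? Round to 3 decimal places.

0.663

Update rule: p ← p + [m·(1−p) − e·p]·Δt with Δt = 1.
step 1: Δp = -0.12217, p = 0.73983
step 2: Δp = -0.05327, p = 0.68657
step 3: Δp = -0.02322, p = 0.66334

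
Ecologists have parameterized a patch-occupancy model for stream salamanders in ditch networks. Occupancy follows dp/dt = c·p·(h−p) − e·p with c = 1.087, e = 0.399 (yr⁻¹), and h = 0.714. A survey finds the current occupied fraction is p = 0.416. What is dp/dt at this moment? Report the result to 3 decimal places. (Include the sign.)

-0.031

Colonization term: c·p·(h−p) = 1.087×0.416×0.2980 = 0.13475.
Extinction term: e·p = 0.16598.
dp/dt = 0.13475 − 0.16598 = -0.03123.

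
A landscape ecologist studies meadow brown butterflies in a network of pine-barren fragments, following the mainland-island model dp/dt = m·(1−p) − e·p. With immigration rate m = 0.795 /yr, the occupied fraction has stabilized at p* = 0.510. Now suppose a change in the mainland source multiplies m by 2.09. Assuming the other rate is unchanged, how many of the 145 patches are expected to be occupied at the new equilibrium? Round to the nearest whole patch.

99

Balance m(1−p*) = e·p* gives e = m(1−p*)/p* = 0.795×0.49000/0.51000 = 0.76382.
New p* = m/(m+e) = 1.66155/(1.66155+0.76382) = 0.68507.
Expected occupied = 145 × 0.68507 = 99.34 ≈ 99.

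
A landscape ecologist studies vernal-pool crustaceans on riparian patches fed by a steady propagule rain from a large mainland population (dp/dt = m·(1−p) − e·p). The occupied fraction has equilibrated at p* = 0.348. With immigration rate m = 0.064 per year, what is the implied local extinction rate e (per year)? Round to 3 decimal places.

At equilibrium m(1−p*) = e·p*, so e = m(1−p*)/p*.
e = 0.064 × 0.6520 / 0.348 = 0.1199.

0.120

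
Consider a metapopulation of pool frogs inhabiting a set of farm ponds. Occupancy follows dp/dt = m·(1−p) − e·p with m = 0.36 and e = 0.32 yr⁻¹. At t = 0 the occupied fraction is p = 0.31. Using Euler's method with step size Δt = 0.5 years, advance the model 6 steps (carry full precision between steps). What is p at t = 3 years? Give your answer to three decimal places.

0.511

Update rule: p ← p + [m·(1−p) − e·p]·Δt with Δt = 0.5.
p: 0.31000 → 0.38460  (Δp = +0.07460)
p: 0.38460 → 0.43384  (Δp = +0.04924)
p: 0.43384 → 0.46633  (Δp = +0.03250)
p: 0.46633 → 0.48778  (Δp = +0.02145)
p: 0.48778 → 0.50193  (Δp = +0.01416)
p: 0.50193 → 0.51128  (Δp = +0.00934)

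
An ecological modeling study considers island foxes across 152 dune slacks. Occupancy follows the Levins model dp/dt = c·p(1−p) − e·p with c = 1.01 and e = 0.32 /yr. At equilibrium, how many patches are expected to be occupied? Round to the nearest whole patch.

p* = 1 − e/c = 1 − 0.32/1.01 = 0.6832.
Expected occupied patches = N × p* = 152 × 0.6832 = 103.84 ≈ 104.

104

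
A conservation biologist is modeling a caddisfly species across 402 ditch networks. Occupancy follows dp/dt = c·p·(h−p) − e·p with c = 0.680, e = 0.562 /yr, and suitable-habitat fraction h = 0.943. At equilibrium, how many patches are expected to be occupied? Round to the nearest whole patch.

47

p* = h − e/c = 0.943 − 0.8265 = 0.1165.
Expected occupied patches = N × p* = 402 × 0.1165 = 46.84 ≈ 47.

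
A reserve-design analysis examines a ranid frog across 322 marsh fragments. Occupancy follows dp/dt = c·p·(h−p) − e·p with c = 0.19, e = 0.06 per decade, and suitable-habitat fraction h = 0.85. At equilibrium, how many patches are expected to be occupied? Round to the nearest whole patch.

p* = h − e/c = 0.85 − 0.3158 = 0.5342.
Expected occupied patches = N × p* = 322 × 0.5342 = 172.02 ≈ 172.

172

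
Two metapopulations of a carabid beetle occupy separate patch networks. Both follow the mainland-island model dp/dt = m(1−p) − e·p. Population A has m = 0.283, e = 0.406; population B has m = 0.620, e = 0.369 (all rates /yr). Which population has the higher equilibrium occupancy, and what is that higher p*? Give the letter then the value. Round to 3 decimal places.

A: p*_A = m/(m+e) = 0.283/0.6890 = 0.4107.
B: p*_B = 0.620/0.9890 = 0.6269.
B is higher at 0.6269.

B, 0.627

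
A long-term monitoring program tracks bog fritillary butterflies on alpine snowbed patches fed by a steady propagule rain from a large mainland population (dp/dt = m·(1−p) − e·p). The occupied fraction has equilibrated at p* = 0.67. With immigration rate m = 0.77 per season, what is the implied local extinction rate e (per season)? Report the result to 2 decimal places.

At equilibrium m(1−p*) = e·p*, so e = m(1−p*)/p*.
e = 0.77 × 0.3300 / 0.67 = 0.3793.

0.38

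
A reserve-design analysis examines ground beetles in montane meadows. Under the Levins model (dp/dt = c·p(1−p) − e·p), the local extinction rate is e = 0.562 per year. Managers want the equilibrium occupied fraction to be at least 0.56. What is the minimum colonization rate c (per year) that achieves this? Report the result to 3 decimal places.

1.277

p* = 1 − e/c ≥ 0.56 requires e/c ≤ 0.4400, i.e. c ≥ e/0.4400.
c_min = 0.562/0.4400 = 1.2773.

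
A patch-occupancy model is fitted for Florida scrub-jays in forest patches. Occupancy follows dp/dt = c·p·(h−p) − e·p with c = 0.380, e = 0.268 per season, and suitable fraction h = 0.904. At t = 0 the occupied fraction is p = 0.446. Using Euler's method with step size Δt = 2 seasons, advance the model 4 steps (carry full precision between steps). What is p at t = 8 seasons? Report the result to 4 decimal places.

Update rule: p ← p + [c·p·(h−p) − e·p]·Δt with Δt = 2.
p: 0.44600 → 0.36219  (Δp = -0.08381)
p: 0.36219 → 0.31720  (Δp = -0.04499)
p: 0.31720 → 0.28864  (Δp = -0.02856)
p: 0.28864 → 0.26892  (Δp = -0.01972)

0.2689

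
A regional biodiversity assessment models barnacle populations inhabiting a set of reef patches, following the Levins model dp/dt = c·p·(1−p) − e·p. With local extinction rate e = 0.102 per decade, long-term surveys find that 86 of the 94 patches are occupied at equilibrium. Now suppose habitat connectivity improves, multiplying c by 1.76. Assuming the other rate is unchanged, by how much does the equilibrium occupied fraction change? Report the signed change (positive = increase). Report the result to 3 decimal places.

0.037

Observed p* = 86/94 = 0.91489.
Balance c(1−p*) = e gives c = e/(1 − 0.91489) = 0.102/0.08511 = 1.19845.
New p* = 1 − e/c = 1 − 0.10200/2.10927 = 0.95164.
Δp* = 0.95164 − 0.91489 = +0.03675.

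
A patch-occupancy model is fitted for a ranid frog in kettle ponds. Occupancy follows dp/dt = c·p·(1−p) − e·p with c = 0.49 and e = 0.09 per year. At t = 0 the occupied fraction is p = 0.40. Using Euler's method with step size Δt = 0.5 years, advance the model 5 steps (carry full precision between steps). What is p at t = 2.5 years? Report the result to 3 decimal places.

0.594

Update rule: p ← p + [c·p·(1−p) − e·p]·Δt with Δt = 0.5.
p: 0.40000 → 0.44080  (Δp = +0.04080)
p: 0.44080 → 0.48136  (Δp = +0.04056)
p: 0.48136 → 0.52086  (Δp = +0.03950)
p: 0.52086 → 0.55856  (Δp = +0.03770)
p: 0.55856 → 0.59384  (Δp = +0.03527)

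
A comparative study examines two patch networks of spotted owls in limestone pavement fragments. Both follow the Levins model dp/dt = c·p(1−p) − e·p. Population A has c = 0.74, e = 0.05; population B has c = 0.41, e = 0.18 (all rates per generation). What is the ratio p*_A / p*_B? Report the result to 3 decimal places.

1.662

A: p*_A = 1 − 0.05/0.74 = 0.9324.
B: p*_B = 1 − 0.18/0.41 = 0.5610.
p*_A / p*_B = 0.9324/0.5610 = 1.6622.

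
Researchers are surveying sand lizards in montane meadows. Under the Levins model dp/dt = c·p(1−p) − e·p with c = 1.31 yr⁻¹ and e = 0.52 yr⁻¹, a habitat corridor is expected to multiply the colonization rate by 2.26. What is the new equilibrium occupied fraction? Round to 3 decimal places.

Before: p* = 1 − 0.52/1.31 = 0.6031.
After the change, c = 2.9606, e = 0.52, so p* = 1 − 0.52/2.9606 = 0.8244.

0.824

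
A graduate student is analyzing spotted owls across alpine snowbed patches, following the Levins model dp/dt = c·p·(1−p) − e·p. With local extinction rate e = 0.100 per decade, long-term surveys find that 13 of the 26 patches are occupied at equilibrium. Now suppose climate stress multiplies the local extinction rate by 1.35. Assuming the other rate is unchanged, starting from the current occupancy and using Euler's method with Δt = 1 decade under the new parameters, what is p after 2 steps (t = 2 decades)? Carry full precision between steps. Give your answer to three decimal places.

Observed p* = 13/26 = 0.50000.
Balance c(1−p*) = e gives c = e/(1 − 0.50000) = 0.100/0.50000 = 0.20000.
Starting from p₀ = 0.50000; update p ← p + (dp/dt)·Δt with the new parameters.
step 1: Δp = -0.01750, p = 0.48250
step 2: Δp = -0.01520, p = 0.46730

0.467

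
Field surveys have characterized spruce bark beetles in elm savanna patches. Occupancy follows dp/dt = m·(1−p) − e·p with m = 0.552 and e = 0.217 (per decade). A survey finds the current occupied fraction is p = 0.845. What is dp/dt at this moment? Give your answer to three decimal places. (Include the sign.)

Colonization term: m·(1−p) = 0.552×0.1550 = 0.08556.
Extinction term: e·p = 0.18337.
dp/dt = 0.08556 − 0.18337 = -0.09780.

-0.098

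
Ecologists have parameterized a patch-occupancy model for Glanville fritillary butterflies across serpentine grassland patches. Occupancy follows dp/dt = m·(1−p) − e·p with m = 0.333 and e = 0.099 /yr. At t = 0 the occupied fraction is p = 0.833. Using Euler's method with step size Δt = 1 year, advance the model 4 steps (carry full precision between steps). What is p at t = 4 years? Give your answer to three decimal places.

Update rule: p ← p + [m·(1−p) − e·p]·Δt with Δt = 1.
t = 1: p = 0.83300 + (-0.02686) = 0.80614
t = 2: p = 0.80614 + (-0.01525) = 0.79089
t = 3: p = 0.79089 + (-0.00866) = 0.78223
t = 4: p = 0.78223 + (-0.00492) = 0.77730

0.777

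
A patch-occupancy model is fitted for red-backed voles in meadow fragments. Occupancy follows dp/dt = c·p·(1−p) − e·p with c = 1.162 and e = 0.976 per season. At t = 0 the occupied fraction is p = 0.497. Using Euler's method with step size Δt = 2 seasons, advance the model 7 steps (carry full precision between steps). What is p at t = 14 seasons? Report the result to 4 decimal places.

Update rule: p ← p + [c·p·(1−p) − e·p]·Δt with Δt = 2.
  1  |  dp/dt·Δt = -0.389165  |  p_1 = 0.107835
  2  |  dp/dt·Δt = +0.013090  |  p_2 = 0.120925
  3  |  dp/dt·Δt = +0.011001  |  p_3 = 0.131926
  4  |  dp/dt·Δt = +0.008629  |  p_4 = 0.140554
  5  |  dp/dt·Δt = +0.006374  |  p_5 = 0.146929
  6  |  dp/dt·Δt = +0.004487  |  p_6 = 0.151416
  7  |  dp/dt·Δt = +0.003045  |  p_7 = 0.154461

0.1545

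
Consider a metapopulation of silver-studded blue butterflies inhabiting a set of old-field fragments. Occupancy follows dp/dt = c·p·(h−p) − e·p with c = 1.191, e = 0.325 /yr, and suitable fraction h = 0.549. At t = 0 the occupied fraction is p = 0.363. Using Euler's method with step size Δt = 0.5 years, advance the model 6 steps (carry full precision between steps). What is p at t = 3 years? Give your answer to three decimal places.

0.300

Update rule: p ← p + [c·p·(h−p) − e·p]·Δt with Δt = 0.5.
p: 0.36300 → 0.34422  (Δp = -0.01878)
p: 0.34422 → 0.33026  (Δp = -0.01396)
p: 0.33026 → 0.31961  (Δp = -0.01065)
p: 0.31961 → 0.31133  (Δp = -0.00828)
p: 0.31133 → 0.30481  (Δp = -0.00653)
p: 0.30481 → 0.29960  (Δp = -0.00521)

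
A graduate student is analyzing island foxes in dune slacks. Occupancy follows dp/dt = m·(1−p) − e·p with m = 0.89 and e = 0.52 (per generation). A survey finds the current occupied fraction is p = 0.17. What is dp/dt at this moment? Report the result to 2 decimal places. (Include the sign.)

0.65

Colonization term: m·(1−p) = 0.89×0.8300 = 0.73870.
Extinction term: e·p = 0.08840.
dp/dt = 0.73870 − 0.08840 = 0.65030.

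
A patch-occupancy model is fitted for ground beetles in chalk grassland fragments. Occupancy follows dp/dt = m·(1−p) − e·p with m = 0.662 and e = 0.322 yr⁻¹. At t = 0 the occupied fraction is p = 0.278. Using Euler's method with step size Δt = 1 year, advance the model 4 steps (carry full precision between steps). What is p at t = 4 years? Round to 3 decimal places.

Update rule: p ← p + [m·(1−p) − e·p]·Δt with Δt = 1.
t = 1: p = 0.27800 + (+0.38845) = 0.66645
t = 2: p = 0.66645 + (+0.00622) = 0.67266
t = 3: p = 0.67266 + (+0.00010) = 0.67276
t = 4: p = 0.67276 + (+0.00000) = 0.67276

0.673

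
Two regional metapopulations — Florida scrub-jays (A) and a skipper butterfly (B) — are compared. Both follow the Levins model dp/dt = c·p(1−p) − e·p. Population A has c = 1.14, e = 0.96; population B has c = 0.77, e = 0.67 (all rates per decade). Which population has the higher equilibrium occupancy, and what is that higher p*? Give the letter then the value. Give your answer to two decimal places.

A, 0.16

A: p*_A = 1 − 0.96/1.14 = 0.1579.
B: p*_B = 1 − 0.67/0.77 = 0.1299.
A is higher at 0.1579.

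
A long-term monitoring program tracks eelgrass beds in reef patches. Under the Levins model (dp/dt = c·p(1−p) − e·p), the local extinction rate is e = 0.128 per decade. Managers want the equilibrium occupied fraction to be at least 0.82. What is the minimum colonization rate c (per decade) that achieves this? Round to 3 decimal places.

p* = 1 − e/c ≥ 0.82 requires e/c ≤ 0.1800, i.e. c ≥ e/0.1800.
c_min = 0.128/0.1800 = 0.7111.

0.711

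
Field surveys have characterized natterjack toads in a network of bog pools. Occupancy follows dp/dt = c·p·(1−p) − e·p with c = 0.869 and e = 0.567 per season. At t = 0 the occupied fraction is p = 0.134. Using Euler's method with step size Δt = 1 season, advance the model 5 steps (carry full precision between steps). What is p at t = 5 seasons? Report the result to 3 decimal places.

Update rule: p ← p + [c·p·(1−p) − e·p]·Δt with Δt = 1.
step 1: Δp = +0.02486, p = 0.15886
step 2: Δp = +0.02605, p = 0.18491
step 3: Δp = +0.02613, p = 0.21104
step 4: Δp = +0.02503, p = 0.23607
step 5: Δp = +0.02286, p = 0.25894

0.259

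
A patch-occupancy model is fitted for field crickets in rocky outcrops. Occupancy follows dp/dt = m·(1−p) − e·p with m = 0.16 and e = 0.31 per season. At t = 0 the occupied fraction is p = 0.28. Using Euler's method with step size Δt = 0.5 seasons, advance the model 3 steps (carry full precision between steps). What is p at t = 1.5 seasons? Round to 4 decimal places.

0.3134

Update rule: p ← p + [m·(1−p) − e·p]·Δt with Δt = 0.5.
p: 0.28000 → 0.29420  (Δp = +0.01420)
p: 0.29420 → 0.30506  (Δp = +0.01086)
p: 0.30506 → 0.31337  (Δp = +0.00831)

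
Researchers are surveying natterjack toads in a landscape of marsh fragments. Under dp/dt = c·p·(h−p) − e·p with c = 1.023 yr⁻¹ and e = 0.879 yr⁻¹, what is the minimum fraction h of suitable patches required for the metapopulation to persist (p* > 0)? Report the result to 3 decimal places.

p* = h − e/c is positive only when h > e/c.
h_min = e/c = 0.879/1.023 = 0.8592.

0.859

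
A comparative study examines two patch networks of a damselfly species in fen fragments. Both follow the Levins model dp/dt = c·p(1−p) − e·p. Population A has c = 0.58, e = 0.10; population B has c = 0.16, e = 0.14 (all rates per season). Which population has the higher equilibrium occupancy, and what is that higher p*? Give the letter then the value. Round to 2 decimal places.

A, 0.83

A: p*_A = 1 − 0.10/0.58 = 0.8276.
B: p*_B = 1 − 0.14/0.16 = 0.1250.
A is higher at 0.8276.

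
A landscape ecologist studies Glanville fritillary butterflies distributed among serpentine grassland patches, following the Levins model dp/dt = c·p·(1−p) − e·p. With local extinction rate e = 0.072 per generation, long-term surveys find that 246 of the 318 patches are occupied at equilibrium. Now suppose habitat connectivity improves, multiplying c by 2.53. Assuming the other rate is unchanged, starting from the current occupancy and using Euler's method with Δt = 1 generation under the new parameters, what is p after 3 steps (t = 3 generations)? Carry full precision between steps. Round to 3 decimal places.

0.906

Observed p* = 246/318 = 0.77358.
Balance c(1−p*) = e gives c = e/(1 − 0.77358) = 0.072/0.22642 = 0.31800.
Starting from p₀ = 0.77358; update p ← p + (dp/dt)·Δt with the new parameters.
  1  |  dp/dt·Δt = +0.085218  |  p_1 = 0.858803
  2  |  dp/dt·Δt = +0.035725  |  p_2 = 0.894528
  3  |  dp/dt·Δt = +0.011500  |  p_3 = 0.906028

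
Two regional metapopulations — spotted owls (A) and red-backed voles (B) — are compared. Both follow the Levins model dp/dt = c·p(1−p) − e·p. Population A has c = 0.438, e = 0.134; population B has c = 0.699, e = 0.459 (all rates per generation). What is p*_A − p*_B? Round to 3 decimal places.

0.351

A: p*_A = 1 − 0.134/0.438 = 0.6941.
B: p*_B = 1 − 0.459/0.699 = 0.3433.
p*_A − p*_B = 0.6941 − 0.3433 = 0.3507.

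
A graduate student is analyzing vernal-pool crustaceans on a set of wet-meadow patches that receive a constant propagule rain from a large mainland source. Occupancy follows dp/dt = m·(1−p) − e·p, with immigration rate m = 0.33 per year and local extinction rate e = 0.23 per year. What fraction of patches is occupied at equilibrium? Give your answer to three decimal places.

At equilibrium the propagule rain into empty patches balances local extinction: m(1−p*) = e·p*.
p* = m/(m+e) = 0.33/(0.33+0.23) = 0.33/0.5600 = 0.5893.

0.589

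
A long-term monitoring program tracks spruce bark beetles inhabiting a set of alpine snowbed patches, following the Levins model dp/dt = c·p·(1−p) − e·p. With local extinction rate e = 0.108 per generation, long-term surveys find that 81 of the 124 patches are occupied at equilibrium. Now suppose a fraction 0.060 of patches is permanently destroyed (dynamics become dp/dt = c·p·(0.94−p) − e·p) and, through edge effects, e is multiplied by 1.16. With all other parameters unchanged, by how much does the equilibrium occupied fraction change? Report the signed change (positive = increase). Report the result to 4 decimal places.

Observed p* = 81/124 = 0.65323.
Balance c(1−p*) = e gives c = e/(1 − 0.65323) = 0.108/0.34677 = 0.31145.
New p* = 0.94 − e/c = 0.94 − 0.12528/0.31145 = 0.53775.
Δp* = 0.53775 − 0.65323 = -0.11548.

-0.1155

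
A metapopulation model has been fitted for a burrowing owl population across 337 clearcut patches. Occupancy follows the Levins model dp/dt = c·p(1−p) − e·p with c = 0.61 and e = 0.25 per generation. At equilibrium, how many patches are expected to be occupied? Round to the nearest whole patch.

199

p* = 1 − e/c = 1 − 0.25/0.61 = 0.5902.
Expected occupied patches = N × p* = 337 × 0.5902 = 198.89 ≈ 199.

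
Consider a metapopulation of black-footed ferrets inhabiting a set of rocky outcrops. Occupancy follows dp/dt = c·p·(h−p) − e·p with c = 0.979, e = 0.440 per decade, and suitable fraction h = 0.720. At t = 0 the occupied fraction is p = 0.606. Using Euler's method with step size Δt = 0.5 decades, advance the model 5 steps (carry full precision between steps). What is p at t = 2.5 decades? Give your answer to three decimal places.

0.361

Update rule: p ← p + [c·p·(h−p) − e·p]·Δt with Δt = 0.5.
  1  |  dp/dt·Δt = -0.099503  |  p_1 = 0.506497
  2  |  dp/dt·Δt = -0.058495  |  p_2 = 0.448001
  3  |  dp/dt·Δt = -0.038912  |  p_3 = 0.409089
  4  |  dp/dt·Δt = -0.027740  |  p_4 = 0.381349
  5  |  dp/dt·Δt = -0.020681  |  p_5 = 0.360669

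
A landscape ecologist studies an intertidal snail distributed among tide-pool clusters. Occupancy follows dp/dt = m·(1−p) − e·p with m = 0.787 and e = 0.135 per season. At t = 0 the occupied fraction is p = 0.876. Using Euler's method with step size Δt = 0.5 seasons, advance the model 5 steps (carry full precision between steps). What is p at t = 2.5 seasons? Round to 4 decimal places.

Update rule: p ← p + [m·(1−p) − e·p]·Δt with Δt = 0.5.
p: 0.87600 → 0.86566  (Δp = -0.01034)
p: 0.86566 → 0.86009  (Δp = -0.00557)
p: 0.86009 → 0.85709  (Δp = -0.00300)
p: 0.85709 → 0.85547  (Δp = -0.00162)
p: 0.85547 → 0.85460  (Δp = -0.00087)

0.8546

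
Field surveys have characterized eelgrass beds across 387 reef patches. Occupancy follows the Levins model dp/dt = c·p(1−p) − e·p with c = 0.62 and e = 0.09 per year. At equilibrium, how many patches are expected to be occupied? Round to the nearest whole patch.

331

p* = 1 − e/c = 1 − 0.09/0.62 = 0.8548.
Expected occupied patches = N × p* = 387 × 0.8548 = 330.82 ≈ 331.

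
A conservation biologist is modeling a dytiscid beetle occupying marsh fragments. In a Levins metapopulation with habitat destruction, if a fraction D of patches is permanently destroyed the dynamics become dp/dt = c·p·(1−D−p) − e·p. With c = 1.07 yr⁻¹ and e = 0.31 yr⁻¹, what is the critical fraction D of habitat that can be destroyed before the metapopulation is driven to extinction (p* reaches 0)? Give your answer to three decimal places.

The nontrivial equilibrium is p* = (1−D) − e/c; extinction occurs when this hits zero.
So D_crit = 1 − e/c = 1 − 0.31/1.07 = 1 − 0.2897 = 0.7103.
This equals the undisturbed p*, a classic result of Lande's extension.

0.710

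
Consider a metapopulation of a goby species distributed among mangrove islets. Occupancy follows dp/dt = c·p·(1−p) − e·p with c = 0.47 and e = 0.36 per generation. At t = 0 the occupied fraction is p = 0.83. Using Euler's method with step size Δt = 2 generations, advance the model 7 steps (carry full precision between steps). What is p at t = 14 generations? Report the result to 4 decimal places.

0.2523

Update rule: p ← p + [c·p·(1−p) − e·p]·Δt with Δt = 2.
p: 0.83000 → 0.36503  (Δp = -0.46497)
p: 0.36503 → 0.32009  (Δp = -0.04495)
p: 0.32009 → 0.29420  (Δp = -0.02589)
p: 0.29420 → 0.27756  (Δp = -0.01664)
p: 0.27756 → 0.26621  (Δp = -0.01135)
p: 0.26621 → 0.25816  (Δp = -0.00805)
p: 0.25816 → 0.25231  (Δp = -0.00585)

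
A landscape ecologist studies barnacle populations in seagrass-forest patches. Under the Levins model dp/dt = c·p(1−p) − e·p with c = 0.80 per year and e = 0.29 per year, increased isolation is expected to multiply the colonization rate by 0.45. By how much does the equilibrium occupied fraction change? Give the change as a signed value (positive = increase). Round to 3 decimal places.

Before: p* = 1 − 0.29/0.80 = 0.6375.
After the change, c = 0.36, e = 0.29, so p* = 1 − 0.29/0.36 = 0.1944.
Δp* = 0.1944 − 0.6375 = -0.4431.

-0.443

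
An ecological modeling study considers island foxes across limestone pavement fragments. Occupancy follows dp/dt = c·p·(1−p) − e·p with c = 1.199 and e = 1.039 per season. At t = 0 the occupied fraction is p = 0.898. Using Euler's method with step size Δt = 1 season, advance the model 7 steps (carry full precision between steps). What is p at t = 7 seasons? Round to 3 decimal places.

Update rule: p ← p + [c·p·(1−p) − e·p]·Δt with Δt = 1.
p: 0.89800 → 0.07480  (Δp = -0.82320)
p: 0.07480 → 0.08006  (Δp = +0.00526)
p: 0.08006 → 0.08519  (Δp = +0.00512)
p: 0.08519 → 0.09011  (Δp = +0.00493)
p: 0.09011 → 0.09480  (Δp = +0.00468)
p: 0.09480 → 0.09919  (Δp = +0.00439)
p: 0.09919 → 0.10326  (Δp = +0.00407)

0.103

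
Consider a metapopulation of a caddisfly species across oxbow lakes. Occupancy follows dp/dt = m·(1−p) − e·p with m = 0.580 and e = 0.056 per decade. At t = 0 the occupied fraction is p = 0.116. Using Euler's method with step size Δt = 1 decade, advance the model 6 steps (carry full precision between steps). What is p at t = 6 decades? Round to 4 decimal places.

Update rule: p ← p + [m·(1−p) − e·p]·Δt with Δt = 1.
step 1: Δp = +0.50622, p = 0.62222
step 2: Δp = +0.18427, p = 0.80649
step 3: Δp = +0.06707, p = 0.87356
step 4: Δp = +0.02441, p = 0.89798
step 5: Δp = +0.00889, p = 0.90686
step 6: Δp = +0.00323, p = 0.91010

0.9101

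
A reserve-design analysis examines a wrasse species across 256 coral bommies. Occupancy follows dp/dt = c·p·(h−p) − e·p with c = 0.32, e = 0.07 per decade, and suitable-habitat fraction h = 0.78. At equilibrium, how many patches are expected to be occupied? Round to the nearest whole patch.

144

p* = h − e/c = 0.78 − 0.2188 = 0.5613.
Expected occupied patches = N × p* = 256 × 0.5613 = 143.68 ≈ 144.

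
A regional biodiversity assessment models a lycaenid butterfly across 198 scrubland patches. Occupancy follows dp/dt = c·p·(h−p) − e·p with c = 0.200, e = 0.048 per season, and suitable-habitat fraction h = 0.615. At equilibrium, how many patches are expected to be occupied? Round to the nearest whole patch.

74

p* = h − e/c = 0.615 − 0.2400 = 0.3750.
Expected occupied patches = N × p* = 198 × 0.3750 = 74.25 ≈ 74.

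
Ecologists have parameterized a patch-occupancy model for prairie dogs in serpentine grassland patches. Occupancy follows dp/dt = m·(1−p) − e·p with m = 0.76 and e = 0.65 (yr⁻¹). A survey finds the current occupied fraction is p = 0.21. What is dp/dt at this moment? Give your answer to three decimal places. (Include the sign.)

Colonization term: m·(1−p) = 0.76×0.7900 = 0.60040.
Extinction term: e·p = 0.13650.
dp/dt = 0.60040 − 0.13650 = 0.46390.

0.464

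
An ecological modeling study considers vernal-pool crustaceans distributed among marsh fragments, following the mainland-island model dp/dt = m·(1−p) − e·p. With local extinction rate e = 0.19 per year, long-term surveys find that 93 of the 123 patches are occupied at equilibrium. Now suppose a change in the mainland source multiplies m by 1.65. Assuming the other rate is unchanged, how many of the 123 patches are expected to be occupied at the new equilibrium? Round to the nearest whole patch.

Observed p* = 93/123 = 0.75610.
Balance m(1−p*) = e·p* gives m = e·p*/(1−p*) = 0.19×0.75610/0.24390 = 0.58901.
New p* = m/(m+e) = 0.97187/(0.97187+0.19000) = 0.83647.
Expected occupied = 123 × 0.83647 = 102.89 ≈ 103.

103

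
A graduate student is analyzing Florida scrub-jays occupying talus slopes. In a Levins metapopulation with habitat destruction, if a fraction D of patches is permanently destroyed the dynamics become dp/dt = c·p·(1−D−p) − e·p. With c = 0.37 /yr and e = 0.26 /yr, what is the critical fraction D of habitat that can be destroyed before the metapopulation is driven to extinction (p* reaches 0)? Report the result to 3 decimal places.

The nontrivial equilibrium is p* = (1−D) − e/c; extinction occurs when this hits zero.
So D_crit = 1 − e/c = 1 − 0.26/0.37 = 1 − 0.7027 = 0.2973.
This equals the undisturbed p*, a classic result of Lande's extension.

0.297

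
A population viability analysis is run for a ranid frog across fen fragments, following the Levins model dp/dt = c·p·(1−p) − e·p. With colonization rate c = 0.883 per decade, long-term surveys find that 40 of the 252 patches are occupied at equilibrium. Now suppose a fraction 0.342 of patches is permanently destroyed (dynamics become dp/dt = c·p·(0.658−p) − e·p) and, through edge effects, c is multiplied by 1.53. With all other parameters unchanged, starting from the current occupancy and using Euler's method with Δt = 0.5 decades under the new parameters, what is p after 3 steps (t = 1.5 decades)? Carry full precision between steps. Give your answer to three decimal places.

0.145

Observed p* = 40/252 = 0.15873.
Balance c(1−p*) = e gives e = 0.883×(1 − 0.15873) = 0.74284.
Starting from p₀ = 0.15873; update p ← p + (dp/dt)·Δt with the new parameters.
  1  |  dp/dt·Δt = -0.005423  |  p_1 = 0.153307
  2  |  dp/dt·Δt = -0.004676  |  p_2 = 0.148631
  3  |  dp/dt·Δt = -0.004064  |  p_3 = 0.144566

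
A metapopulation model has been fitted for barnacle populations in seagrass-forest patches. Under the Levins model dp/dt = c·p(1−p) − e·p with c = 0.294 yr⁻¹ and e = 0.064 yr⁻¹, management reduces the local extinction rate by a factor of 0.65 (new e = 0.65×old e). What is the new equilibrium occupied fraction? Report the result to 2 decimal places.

Before: p* = 1 − 0.064/0.294 = 0.7823.
After the change, c = 0.294, e = 0.0416, so p* = 1 − 0.0416/0.294 = 0.8585.

0.86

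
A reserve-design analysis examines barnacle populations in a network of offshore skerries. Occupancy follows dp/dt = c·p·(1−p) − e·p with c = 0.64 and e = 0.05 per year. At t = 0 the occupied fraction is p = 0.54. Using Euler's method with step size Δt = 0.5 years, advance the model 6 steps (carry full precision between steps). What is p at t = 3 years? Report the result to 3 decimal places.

Update rule: p ← p + [c·p·(1−p) − e·p]·Δt with Δt = 0.5.
p: 0.54000 → 0.60599  (Δp = +0.06599)
p: 0.60599 → 0.66724  (Δp = +0.06126)
p: 0.66724 → 0.72161  (Δp = +0.05437)
p: 0.72161 → 0.76786  (Δp = +0.04624)
p: 0.76786 → 0.80570  (Δp = +0.03784)
p: 0.80570 → 0.83565  (Δp = +0.02995)

0.836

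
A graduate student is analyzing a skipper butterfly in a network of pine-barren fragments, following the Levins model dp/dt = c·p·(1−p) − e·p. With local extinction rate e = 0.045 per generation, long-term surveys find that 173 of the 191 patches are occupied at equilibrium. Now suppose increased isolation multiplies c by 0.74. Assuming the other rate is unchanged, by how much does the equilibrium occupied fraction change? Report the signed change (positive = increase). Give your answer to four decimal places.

-0.0331

Observed p* = 173/191 = 0.90576.
Balance c(1−p*) = e gives c = e/(1 − 0.90576) = 0.045/0.09424 = 0.47750.
New p* = 1 − e/c = 1 − 0.04500/0.35335 = 0.87265.
Δp* = 0.87265 − 0.90576 = -0.03311.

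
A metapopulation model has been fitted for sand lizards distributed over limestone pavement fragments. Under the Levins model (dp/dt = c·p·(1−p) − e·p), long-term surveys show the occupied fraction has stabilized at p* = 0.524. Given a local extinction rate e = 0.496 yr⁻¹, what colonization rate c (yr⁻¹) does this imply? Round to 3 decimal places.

1.042

At equilibrium c(1−p*) = e, so c = e/(1−p*).
c = 0.496/(1 − 0.524) = 0.496/0.4760 = 1.0420.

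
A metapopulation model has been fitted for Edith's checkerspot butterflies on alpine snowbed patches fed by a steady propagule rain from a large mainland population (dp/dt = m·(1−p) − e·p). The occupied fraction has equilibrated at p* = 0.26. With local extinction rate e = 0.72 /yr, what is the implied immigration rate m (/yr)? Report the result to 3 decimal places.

At equilibrium m(1−p*) = e·p*, so m = e·p*/(1−p*).
m = 0.72 × 0.26 / 0.7400 = 0.1872/0.7400 = 0.2530.

0.253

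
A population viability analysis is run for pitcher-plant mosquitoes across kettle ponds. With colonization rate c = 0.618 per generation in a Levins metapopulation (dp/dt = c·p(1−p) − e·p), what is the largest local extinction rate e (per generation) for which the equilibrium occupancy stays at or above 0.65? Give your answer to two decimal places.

0.22

1 − e/c ≥ 0.65 ⇒ e ≤ c(1 − 0.65) = 0.618 × 0.3500.
e_max = 0.2163.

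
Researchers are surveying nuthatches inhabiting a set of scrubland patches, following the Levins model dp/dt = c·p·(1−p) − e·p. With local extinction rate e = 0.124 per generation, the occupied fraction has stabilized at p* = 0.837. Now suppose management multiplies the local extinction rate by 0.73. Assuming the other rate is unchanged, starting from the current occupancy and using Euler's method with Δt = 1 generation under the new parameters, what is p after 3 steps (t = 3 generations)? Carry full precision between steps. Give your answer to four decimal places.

Balance c(1−p*) = e gives c = e/(1 − 0.83700) = 0.124/0.16300 = 0.76074.
Starting from p₀ = 0.83700; update p ← p + (dp/dt)·Δt with the new parameters.
t = 1: p = 0.83700 + (+0.02802) = 0.86502
t = 2: p = 0.86502 + (+0.01052) = 0.87554
t = 3: p = 0.87554 + (+0.00364) = 0.87918

0.8792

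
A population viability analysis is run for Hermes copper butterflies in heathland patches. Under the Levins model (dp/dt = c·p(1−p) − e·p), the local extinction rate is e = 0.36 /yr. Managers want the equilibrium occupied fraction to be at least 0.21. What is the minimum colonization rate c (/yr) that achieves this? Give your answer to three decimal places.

p* = 1 − e/c ≥ 0.21 requires e/c ≤ 0.7900, i.e. c ≥ e/0.7900.
c_min = 0.36/0.7900 = 0.4557.

0.456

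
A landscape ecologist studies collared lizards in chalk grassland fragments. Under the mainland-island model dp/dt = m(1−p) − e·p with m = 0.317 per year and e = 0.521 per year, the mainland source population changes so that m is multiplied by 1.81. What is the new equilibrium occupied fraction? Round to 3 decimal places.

0.524

Before: p* = 0.317/(0.317+0.521) = 0.3783.
After: m = 0.57377, e = 0.521; p* = 0.57377/1.0948 = 0.5241.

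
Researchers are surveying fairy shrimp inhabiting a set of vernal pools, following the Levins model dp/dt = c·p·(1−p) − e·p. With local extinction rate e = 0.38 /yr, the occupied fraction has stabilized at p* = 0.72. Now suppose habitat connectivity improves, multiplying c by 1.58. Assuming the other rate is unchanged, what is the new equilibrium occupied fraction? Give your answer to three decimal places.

0.823

Balance c(1−p*) = e gives c = e/(1 − 0.72000) = 0.38/0.28000 = 1.35714.
New p* = 1 − e/c = 1 − 0.38000/2.14428 = 0.82278.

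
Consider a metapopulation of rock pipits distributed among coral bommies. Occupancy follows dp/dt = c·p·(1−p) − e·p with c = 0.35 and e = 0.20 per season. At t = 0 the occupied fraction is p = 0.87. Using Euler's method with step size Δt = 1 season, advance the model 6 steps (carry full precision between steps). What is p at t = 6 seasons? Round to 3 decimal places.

0.519

Update rule: p ← p + [c·p·(1−p) − e·p]·Δt with Δt = 1.
step 1: Δp = -0.13442, p = 0.73558
step 2: Δp = -0.07904, p = 0.65654
step 3: Δp = -0.05239, p = 0.60416
step 4: Δp = -0.03713, p = 0.56703
step 5: Δp = -0.02748, p = 0.53955
step 6: Δp = -0.02096, p = 0.51859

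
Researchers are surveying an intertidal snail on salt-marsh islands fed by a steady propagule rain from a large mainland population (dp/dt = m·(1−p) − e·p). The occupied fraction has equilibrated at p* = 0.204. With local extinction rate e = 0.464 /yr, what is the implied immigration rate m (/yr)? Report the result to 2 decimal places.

At equilibrium m(1−p*) = e·p*, so m = e·p*/(1−p*).
m = 0.464 × 0.204 / 0.7960 = 0.0947/0.7960 = 0.1189.

0.12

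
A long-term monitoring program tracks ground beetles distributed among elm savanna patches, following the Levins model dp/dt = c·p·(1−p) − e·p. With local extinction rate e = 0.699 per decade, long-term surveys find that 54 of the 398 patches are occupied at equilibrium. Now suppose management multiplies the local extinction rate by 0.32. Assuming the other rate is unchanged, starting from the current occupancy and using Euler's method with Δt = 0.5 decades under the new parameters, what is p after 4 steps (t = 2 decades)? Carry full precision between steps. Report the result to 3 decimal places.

0.296

Observed p* = 54/398 = 0.13568.
Balance c(1−p*) = e gives c = e/(1 − 0.13568) = 0.699/0.86432 = 0.80873.
Starting from p₀ = 0.13568; update p ← p + (dp/dt)·Δt with the new parameters.
p: 0.13568 → 0.16792  (Δp = +0.03225)
p: 0.16792 → 0.20564  (Δp = +0.03772)
p: 0.20564 → 0.24870  (Δp = +0.04306)
p: 0.24870 → 0.29644  (Δp = +0.04774)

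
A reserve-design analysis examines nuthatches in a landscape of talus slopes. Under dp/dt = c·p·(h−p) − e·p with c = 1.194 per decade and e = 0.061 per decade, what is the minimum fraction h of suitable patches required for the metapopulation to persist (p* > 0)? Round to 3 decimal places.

0.051

p* = h − e/c is positive only when h > e/c.
h_min = e/c = 0.061/1.194 = 0.0511.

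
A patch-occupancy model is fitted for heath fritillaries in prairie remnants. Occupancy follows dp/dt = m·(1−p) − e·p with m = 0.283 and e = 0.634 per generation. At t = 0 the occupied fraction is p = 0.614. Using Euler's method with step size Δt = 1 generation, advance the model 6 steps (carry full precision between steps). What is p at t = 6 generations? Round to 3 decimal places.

Update rule: p ← p + [m·(1−p) − e·p]·Δt with Δt = 1.
t = 1: p = 0.61400 + (-0.28004) = 0.33396
t = 2: p = 0.33396 + (-0.02324) = 0.31072
t = 3: p = 0.31072 + (-0.00193) = 0.30879
t = 4: p = 0.30879 + (-0.00016) = 0.30863
t = 5: p = 0.30863 + (-0.00001) = 0.30862
t = 6: p = 0.30862 + (-0.00000) = 0.30862

0.309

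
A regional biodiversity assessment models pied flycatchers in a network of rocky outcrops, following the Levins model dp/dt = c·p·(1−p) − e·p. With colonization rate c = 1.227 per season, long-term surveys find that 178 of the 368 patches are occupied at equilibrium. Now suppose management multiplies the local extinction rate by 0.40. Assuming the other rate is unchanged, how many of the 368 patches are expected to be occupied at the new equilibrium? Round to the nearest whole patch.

Observed p* = 178/368 = 0.48370.
Balance c(1−p*) = e gives e = 1.227×(1 − 0.48370) = 0.63350.
New p* = 1 − e/c = 1 − 0.25340/1.22700 = 0.79348.
Expected occupied = 368 × 0.79348 = 292.00 ≈ 292.

292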